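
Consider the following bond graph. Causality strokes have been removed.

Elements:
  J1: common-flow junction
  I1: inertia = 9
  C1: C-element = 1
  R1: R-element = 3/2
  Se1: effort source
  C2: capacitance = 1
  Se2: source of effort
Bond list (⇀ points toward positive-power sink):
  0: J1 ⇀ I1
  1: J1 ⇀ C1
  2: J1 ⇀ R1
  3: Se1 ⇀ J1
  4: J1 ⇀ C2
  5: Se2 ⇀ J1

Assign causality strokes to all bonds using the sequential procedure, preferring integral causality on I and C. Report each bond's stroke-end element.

#3 stroke→J1  (Se1: effort source, stroke at far end)
#5 stroke→J1  (Se2 fixes effort; stroke away)
#0 stroke→I1  (I1 outputs flow p/I1)
#1 stroke→J1  (J1 flow already set via bond 0)
#2 stroke→J1  (J1 flow already set via bond 0)
#4 stroke→J1  (common-f at J1 fixed by 0)

β0 |I1
β1 |J1
β2 |J1
β3 |J1
β4 |J1
β5 |J1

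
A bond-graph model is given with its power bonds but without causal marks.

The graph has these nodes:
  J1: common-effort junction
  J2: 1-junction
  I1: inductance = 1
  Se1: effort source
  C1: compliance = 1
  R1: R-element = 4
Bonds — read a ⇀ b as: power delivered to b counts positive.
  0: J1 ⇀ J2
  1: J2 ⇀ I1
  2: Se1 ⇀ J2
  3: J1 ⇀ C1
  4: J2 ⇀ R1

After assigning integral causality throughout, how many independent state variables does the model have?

#2 |J2  (Se1 (Se) sets effort on bond)
#1 |I1  (I1 integral (f out))
#0 |J2  (J2: bond 1 brought flow, rest push out)
#4 |J2  (J2: bond 1 brought flow, rest push out)
#3 |J1  (closing 0-jn rule on J1)

2  (C1, I1 all integral)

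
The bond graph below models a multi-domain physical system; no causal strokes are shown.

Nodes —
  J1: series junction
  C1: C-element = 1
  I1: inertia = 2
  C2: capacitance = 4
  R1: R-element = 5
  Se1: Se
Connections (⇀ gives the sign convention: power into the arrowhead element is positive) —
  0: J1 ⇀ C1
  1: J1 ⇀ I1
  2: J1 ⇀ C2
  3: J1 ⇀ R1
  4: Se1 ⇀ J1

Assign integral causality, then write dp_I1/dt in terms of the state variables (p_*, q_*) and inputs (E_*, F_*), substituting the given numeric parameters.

dp_I1/dt = E_Se1 - 5*p_I1/2 - q_C1 - q_C2/4

#4 |J1  (source Se1 imposes e)
#0 |J1  (C1 integral (e out))
#1 |I1  (prefer integral on I1)
#2 |J1  (J1 flow already set via bond 1)
#3 |J1  (common-f at J1 fixed by 1)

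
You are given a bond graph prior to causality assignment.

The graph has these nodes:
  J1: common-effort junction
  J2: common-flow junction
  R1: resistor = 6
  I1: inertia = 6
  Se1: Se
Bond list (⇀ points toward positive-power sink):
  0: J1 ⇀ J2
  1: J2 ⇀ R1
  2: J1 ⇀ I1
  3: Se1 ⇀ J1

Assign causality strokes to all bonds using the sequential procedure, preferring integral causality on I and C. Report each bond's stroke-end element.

#0 stroke→J2
#1 stroke→R1
#2 stroke→I1
#3 stroke→J1

#3 stroke→J1  (Se1 fixes effort; stroke away)
#0 stroke→J2  (0-jn J1 has e-setter on 3)
#2 stroke→I1  (J1: bond 3 brought effort, rest push out)
#1 stroke→R1  (closing 1-jn rule on J2)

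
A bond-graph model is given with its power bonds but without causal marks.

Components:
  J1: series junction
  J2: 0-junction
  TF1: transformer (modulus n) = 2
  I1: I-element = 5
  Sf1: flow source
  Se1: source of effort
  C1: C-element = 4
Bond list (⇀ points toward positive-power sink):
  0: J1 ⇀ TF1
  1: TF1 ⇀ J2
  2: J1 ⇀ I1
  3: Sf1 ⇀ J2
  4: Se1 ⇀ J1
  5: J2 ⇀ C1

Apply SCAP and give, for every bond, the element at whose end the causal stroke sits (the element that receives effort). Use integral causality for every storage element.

#3 stroke→Sf1  (Sf1 (Sf) sets flow on bond)
#4 stroke→J1  (source Se1 imposes e)
#2 stroke→I1  (I1 integral (f out))
#0 stroke→J1  (J1: bond 2 brought flow, rest push out)
#1 stroke→TF1  (TF TF1: opposite of bond 0)
#5 stroke→J2  (closing 0-jn rule on J2)

bond 0 |J1
bond 1 |TF1
bond 2 |I1
bond 3 |Sf1
bond 4 |J1
bond 5 |J2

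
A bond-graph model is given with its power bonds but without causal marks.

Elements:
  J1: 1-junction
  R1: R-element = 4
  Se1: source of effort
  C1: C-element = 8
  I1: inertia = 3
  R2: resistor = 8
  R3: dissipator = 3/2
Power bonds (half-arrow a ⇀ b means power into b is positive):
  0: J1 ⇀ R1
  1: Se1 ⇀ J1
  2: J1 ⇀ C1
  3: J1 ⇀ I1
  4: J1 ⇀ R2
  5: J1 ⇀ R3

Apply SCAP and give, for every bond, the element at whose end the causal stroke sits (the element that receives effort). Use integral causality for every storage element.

b1 stroke→J1  (source Se1 imposes e)
b2 stroke→J1  (C1 integral (e out))
b3 stroke→I1  (I1 outputs flow p/I1)
b0 stroke→J1  (1-jn J1 has f-setter on 3)
b4 stroke→J1  (1-jn J1 has f-setter on 3)
b5 stroke→J1  (J1: bond 3 brought flow, rest push out)

β0 →J1
β1 →J1
β2 →J1
β3 →I1
β4 →J1
β5 →J1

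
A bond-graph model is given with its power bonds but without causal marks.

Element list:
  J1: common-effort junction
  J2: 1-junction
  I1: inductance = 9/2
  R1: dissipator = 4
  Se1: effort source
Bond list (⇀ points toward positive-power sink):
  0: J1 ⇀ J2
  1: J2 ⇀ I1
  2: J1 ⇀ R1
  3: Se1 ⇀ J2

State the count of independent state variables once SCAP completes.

1  (I1 all integral)

bond 3 stroke→J2  (source Se1 imposes e)
bond 1 stroke→I1  (I1 integral (f out))
bond 0 stroke→J2  (J2: bond 1 brought flow, rest push out)
bond 2 stroke→J1  (J1: last free bond brings effort in)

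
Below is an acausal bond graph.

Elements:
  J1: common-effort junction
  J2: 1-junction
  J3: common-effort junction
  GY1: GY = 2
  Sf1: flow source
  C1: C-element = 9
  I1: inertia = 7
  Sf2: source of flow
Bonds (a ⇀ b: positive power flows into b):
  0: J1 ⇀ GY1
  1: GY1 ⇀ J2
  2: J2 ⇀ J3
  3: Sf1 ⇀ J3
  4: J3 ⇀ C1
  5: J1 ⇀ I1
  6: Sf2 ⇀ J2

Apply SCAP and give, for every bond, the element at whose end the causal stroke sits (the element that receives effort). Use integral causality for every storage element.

bond 0 stroke at J1
bond 1 stroke at J2
bond 2 stroke at J2
bond 3 stroke at Sf1
bond 4 stroke at J3
bond 5 stroke at I1
bond 6 stroke at Sf2

β3 stroke→Sf1  (Sf1: flow source, stroke at near end)
β6 stroke→Sf2  (source Sf2 imposes f)
β1 stroke→J2  (J2 flow already set via bond 6)
β2 stroke→J2  (1-jn J2 has f-setter on 6)
β4 stroke→J3  (only one effort-in slot at J3)
β0 stroke→J1  (through GY1, causality inverts; strokes same side of GY1)
β5 stroke→I1  (J1 effort already set via bond 0)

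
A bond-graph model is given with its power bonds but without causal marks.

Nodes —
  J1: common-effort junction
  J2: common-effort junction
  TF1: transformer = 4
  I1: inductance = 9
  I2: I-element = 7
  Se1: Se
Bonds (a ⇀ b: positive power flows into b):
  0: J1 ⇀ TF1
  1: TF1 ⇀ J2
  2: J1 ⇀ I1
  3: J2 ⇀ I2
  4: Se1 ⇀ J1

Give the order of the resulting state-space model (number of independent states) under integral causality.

2  (I1, I2 all integral)

#4 stroke→J1  (Se1: effort source, stroke at far end)
#0 stroke→TF1  (0-jn J1 has e-setter on 4)
#2 stroke→I1  (J1: bond 4 brought effort, rest push out)
#1 stroke→J2  (TF TF1: opposite of bond 0)
#3 stroke→I2  (common-e at J2 fixed by 1)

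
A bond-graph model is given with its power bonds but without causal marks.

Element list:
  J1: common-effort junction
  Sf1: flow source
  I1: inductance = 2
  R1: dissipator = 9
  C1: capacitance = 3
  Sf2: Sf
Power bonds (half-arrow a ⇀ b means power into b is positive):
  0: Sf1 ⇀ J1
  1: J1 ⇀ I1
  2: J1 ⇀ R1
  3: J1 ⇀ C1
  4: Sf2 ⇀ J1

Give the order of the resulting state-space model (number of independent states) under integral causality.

2  (C1, I1 all integral)

b0 →Sf1  (Sf1 fixes flow; stroke at Sf1)
b4 →Sf2  (source Sf2 imposes f)
b1 →I1  (I1 outputs flow p/I1)
b3 →J1  (C1 outputs effort q/C1)
b2 →R1  (J1 effort already set via bond 3)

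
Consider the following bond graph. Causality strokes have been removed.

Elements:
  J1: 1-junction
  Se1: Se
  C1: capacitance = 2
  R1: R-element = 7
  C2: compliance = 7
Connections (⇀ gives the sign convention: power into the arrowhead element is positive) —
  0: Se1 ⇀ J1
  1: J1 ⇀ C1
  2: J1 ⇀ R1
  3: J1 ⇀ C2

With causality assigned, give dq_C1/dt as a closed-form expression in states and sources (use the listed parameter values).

dq_C1/dt = E_Se1/7 - q_C1/14 - q_C2/49

b0 stroke at J1  (Se1 (Se) sets effort on bond)
b1 stroke at J1  (prefer integral on C1)
b3 stroke at J1  (C2 integral (e out))
b2 stroke at R1  (J1: last free bond brings flow in)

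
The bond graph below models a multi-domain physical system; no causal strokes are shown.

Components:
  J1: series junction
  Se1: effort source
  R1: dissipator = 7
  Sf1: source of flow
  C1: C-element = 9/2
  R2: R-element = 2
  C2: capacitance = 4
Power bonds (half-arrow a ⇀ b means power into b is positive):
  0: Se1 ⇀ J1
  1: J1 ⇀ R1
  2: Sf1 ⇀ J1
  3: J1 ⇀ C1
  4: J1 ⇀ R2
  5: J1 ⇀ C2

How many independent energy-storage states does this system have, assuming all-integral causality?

bond 0 →J1  (Se1: effort source, stroke at far end)
bond 2 →Sf1  (Sf1 fixes flow; stroke at Sf1)
bond 1 →J1  (common-f at J1 fixed by 2)
bond 3 →J1  (J1 flow already set via bond 2)
bond 4 →J1  (J1 flow already set via bond 2)
bond 5 →J1  (J1 flow already set via bond 2)

2  (C1, C2 all integral)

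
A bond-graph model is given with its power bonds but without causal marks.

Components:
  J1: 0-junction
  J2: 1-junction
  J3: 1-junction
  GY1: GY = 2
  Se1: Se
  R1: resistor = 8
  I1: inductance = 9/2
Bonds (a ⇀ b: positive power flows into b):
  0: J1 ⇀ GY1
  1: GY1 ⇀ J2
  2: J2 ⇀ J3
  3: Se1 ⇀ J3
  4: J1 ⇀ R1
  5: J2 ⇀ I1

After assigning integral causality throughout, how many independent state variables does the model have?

β3 →J3  (Se1: effort source, stroke at far end)
β2 →J2  (closing 1-jn rule on J3)
β5 →I1  (I1 outputs flow p/I1)
β1 →J2  (J2: bond 5 brought flow, rest push out)
β0 →J1  (through GY1, causality inverts; strokes same side of GY1)
β4 →R1  (common-e at J1 fixed by 0)

1  (I1 all integral)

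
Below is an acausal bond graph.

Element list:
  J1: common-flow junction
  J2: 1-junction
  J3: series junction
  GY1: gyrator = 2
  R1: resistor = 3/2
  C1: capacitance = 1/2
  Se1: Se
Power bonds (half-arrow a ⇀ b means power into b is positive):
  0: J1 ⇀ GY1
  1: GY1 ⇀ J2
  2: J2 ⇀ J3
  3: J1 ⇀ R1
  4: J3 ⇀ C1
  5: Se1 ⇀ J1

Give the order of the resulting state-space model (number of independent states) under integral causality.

1  (C1 all integral)

β5 stroke→J1  (Se1 (Se) sets effort on bond)
β4 stroke→J3  (C1: C, integral causality)
β2 stroke→J2  (only one flow-in slot at J3)
β1 stroke→GY1  (J2 needs exactly one f-in)
β0 stroke→GY1  (GY1 both-in/both-out from 1)
β3 stroke→J1  (1-jn J1 has f-setter on 0)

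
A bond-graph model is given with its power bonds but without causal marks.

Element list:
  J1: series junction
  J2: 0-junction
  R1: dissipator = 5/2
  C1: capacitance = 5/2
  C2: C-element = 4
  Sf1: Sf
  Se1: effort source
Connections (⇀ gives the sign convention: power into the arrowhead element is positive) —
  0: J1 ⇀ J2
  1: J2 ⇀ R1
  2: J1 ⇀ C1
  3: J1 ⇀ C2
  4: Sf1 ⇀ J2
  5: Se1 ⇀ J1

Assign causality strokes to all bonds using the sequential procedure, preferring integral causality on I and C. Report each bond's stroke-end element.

#0 stroke→J2
#1 stroke→R1
#2 stroke→J1
#3 stroke→J1
#4 stroke→Sf1
#5 stroke→J1

β4 stroke→Sf1  (source Sf1 imposes f)
β5 stroke→J1  (Se1: effort source, stroke at far end)
β2 stroke→J1  (C1 integral (e out))
β3 stroke→J1  (C2: C, integral causality)
β0 stroke→J2  (only one flow-in slot at J1)
β1 stroke→R1  (J2: bond 0 brought effort, rest push out)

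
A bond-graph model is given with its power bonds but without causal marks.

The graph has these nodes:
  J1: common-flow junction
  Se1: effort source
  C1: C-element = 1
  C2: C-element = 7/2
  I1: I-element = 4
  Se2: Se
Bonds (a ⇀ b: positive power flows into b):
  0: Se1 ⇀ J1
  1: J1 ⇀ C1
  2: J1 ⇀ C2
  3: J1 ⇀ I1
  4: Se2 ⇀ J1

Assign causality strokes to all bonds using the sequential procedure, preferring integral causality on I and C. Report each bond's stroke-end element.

b0 stroke→J1  (source Se1 imposes e)
b4 stroke→J1  (Se2: effort source, stroke at far end)
b1 stroke→J1  (C1 outputs effort q/C1)
b2 stroke→J1  (C2: C, integral causality)
b3 stroke→I1  (closing 1-jn rule on J1)

β0 |J1
β1 |J1
β2 |J1
β3 |I1
β4 |J1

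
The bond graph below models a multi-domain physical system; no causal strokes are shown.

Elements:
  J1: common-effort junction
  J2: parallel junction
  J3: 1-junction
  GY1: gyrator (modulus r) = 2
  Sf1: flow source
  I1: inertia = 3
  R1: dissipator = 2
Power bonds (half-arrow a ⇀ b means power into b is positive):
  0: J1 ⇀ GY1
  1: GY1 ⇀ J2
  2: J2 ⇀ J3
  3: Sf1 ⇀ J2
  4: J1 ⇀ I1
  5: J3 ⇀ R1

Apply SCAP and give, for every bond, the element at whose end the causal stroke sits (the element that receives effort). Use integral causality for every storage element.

#3 stroke at Sf1  (source Sf1 imposes f)
#4 stroke at I1  (I1: I, integral causality)
#0 stroke at J1  (J1 needs exactly one e-in)
#1 stroke at J2  (GY1: gyrator matches bond 0)
#2 stroke at J3  (J2 effort already set via bond 1)
#5 stroke at R1  (J3: last free bond brings flow in)

b0 →J1
b1 →J2
b2 →J3
b3 →Sf1
b4 →I1
b5 →R1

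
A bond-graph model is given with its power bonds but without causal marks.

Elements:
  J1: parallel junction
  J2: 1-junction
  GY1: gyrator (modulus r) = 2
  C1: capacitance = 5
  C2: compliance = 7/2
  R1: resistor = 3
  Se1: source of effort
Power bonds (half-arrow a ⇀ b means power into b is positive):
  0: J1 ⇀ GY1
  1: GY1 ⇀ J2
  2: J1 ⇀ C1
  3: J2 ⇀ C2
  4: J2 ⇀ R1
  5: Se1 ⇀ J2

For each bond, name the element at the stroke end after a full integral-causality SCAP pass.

bond 0 stroke at GY1
bond 1 stroke at GY1
bond 2 stroke at J1
bond 3 stroke at J2
bond 4 stroke at J2
bond 5 stroke at J2

#5 →J2  (source Se1 imposes e)
#2 →J1  (C1 integral (e out))
#0 →GY1  (J1 effort already set via bond 2)
#1 →GY1  (GY1 both-in/both-out from 0)
#3 →J2  (1-jn J2 has f-setter on 1)
#4 →J2  (J2 flow already set via bond 1)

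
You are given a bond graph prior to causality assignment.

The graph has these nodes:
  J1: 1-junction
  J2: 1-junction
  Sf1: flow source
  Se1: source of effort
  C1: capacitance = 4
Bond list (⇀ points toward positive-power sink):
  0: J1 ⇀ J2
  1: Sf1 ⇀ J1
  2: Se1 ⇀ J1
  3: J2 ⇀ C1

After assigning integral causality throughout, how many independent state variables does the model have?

β1 →Sf1  (source Sf1 imposes f)
β2 →J1  (Se1 fixes effort; stroke away)
β0 →J1  (J1: bond 1 brought flow, rest push out)
β3 →J2  (1-jn J2 has f-setter on 0)

1  (C1 all integral)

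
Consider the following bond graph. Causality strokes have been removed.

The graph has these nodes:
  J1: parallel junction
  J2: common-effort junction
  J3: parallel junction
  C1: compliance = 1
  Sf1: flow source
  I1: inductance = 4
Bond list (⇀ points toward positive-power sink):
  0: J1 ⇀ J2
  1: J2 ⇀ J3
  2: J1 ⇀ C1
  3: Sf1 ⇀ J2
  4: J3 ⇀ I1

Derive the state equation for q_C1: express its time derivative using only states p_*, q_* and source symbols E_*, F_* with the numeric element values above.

b3 stroke→Sf1  (Sf1 fixes flow; stroke at Sf1)
b2 stroke→J1  (C1 outputs effort q/C1)
b0 stroke→J2  (common-e at J1 fixed by 2)
b1 stroke→J3  (J2 effort already set via bond 0)
b4 stroke→I1  (J3: bond 1 brought effort, rest push out)

dq_C1/dt = F_Sf1 - p_I1/4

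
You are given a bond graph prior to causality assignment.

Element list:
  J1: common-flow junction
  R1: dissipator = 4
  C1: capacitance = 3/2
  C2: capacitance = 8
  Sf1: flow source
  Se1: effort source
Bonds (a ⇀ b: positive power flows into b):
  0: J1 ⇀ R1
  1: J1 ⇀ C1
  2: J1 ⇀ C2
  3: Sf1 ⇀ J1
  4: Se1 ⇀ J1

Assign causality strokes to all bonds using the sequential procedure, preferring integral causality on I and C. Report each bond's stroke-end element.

β0 stroke at J1
β1 stroke at J1
β2 stroke at J1
β3 stroke at Sf1
β4 stroke at J1

#3 stroke→Sf1  (source Sf1 imposes f)
#4 stroke→J1  (source Se1 imposes e)
#0 stroke→J1  (J1: bond 3 brought flow, rest push out)
#1 stroke→J1  (1-jn J1 has f-setter on 3)
#2 stroke→J1  (1-jn J1 has f-setter on 3)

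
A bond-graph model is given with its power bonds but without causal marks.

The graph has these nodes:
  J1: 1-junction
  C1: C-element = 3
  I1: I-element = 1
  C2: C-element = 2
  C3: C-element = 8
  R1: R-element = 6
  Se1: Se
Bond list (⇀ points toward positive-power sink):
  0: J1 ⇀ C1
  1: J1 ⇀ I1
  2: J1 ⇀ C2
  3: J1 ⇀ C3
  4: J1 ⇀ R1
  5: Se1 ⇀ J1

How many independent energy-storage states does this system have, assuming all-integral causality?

4  (C1, C2, C3, I1 all integral)

bond 5 stroke→J1  (Se1 (Se) sets effort on bond)
bond 0 stroke→J1  (C1 outputs effort q/C1)
bond 1 stroke→I1  (I1 outputs flow p/I1)
bond 2 stroke→J1  (common-f at J1 fixed by 1)
bond 3 stroke→J1  (J1: bond 1 brought flow, rest push out)
bond 4 stroke→J1  (J1: bond 1 brought flow, rest push out)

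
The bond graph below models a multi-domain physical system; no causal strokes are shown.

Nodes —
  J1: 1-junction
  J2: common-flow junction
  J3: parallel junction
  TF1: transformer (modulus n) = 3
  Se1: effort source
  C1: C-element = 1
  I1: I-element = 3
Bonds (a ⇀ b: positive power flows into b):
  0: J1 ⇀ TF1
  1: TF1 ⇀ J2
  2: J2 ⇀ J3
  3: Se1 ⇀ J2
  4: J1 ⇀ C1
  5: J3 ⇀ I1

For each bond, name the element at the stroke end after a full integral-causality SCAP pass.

β0 →TF1
β1 →J2
β2 →J3
β3 →J2
β4 →J1
β5 →I1

b3 stroke at J2  (Se1: effort source, stroke at far end)
b4 stroke at J1  (C1 integral (e out))
b0 stroke at TF1  (J1: last free bond brings flow in)
b1 stroke at J2  (TF1 one-in-one-out from 0)
b2 stroke at J3  (J2 needs exactly one f-in)
b5 stroke at I1  (J3 effort already set via bond 2)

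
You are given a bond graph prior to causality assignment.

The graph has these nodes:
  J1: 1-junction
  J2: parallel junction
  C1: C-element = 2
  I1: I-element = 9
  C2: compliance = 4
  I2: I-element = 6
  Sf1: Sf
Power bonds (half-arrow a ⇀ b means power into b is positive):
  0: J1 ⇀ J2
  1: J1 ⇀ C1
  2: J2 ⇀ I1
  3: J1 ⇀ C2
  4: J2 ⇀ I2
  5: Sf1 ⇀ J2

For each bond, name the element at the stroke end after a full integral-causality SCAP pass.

#5 →Sf1  (source Sf1 imposes f)
#1 →J1  (prefer integral on C1)
#2 →I1  (I1 outputs flow p/I1)
#3 →J1  (prefer integral on C2)
#0 →J2  (J1: last free bond brings flow in)
#4 →I2  (common-e at J2 fixed by 0)

bond 0 stroke→J2
bond 1 stroke→J1
bond 2 stroke→I1
bond 3 stroke→J1
bond 4 stroke→I2
bond 5 stroke→Sf1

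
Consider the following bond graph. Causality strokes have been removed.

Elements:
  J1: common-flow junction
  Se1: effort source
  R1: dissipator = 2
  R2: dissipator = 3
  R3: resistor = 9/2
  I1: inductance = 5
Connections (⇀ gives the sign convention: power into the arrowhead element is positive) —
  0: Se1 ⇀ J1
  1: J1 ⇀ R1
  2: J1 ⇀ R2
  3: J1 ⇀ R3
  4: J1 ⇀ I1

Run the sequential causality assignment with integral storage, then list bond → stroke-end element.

bond 0 stroke→J1  (Se1 (Se) sets effort on bond)
bond 4 stroke→I1  (I1: I, integral causality)
bond 1 stroke→J1  (1-jn J1 has f-setter on 4)
bond 2 stroke→J1  (J1: bond 4 brought flow, rest push out)
bond 3 stroke→J1  (J1: bond 4 brought flow, rest push out)

bond 0 →J1
bond 1 →J1
bond 2 →J1
bond 3 →J1
bond 4 →I1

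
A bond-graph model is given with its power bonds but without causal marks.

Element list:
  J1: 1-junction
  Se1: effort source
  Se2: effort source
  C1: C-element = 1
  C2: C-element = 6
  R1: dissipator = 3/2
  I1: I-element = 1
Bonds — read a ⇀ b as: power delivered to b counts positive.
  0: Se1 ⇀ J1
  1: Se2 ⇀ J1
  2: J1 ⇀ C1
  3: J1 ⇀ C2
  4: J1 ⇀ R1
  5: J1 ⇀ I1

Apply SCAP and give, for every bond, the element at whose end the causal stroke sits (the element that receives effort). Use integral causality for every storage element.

β0 stroke→J1
β1 stroke→J1
β2 stroke→J1
β3 stroke→J1
β4 stroke→J1
β5 stroke→I1

bond 0 stroke→J1  (Se1 fixes effort; stroke away)
bond 1 stroke→J1  (Se2 (Se) sets effort on bond)
bond 2 stroke→J1  (C1 outputs effort q/C1)
bond 3 stroke→J1  (C2: C, integral causality)
bond 5 stroke→I1  (prefer integral on I1)
bond 4 stroke→J1  (J1 flow already set via bond 5)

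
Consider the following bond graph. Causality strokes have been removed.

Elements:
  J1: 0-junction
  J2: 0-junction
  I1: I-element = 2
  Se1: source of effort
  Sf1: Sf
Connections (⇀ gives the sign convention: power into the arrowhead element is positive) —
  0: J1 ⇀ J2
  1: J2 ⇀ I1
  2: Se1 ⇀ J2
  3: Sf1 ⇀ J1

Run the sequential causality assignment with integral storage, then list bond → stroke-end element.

bond 2 stroke→J2  (Se1 fixes effort; stroke away)
bond 3 stroke→Sf1  (source Sf1 imposes f)
bond 0 stroke→J1  (J1: last free bond brings effort in)
bond 1 stroke→I1  (common-e at J2 fixed by 2)

β0 |J1
β1 |I1
β2 |J2
β3 |Sf1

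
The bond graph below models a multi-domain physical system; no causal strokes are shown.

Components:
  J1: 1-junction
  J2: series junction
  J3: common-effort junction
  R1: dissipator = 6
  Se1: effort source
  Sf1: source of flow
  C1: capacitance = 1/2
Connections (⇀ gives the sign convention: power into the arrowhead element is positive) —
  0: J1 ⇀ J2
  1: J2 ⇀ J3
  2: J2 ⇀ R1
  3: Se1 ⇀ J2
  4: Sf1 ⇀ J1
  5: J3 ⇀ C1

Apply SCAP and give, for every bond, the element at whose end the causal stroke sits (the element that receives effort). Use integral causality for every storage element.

#3 |J2  (Se1: effort source, stroke at far end)
#4 |Sf1  (Sf1 fixes flow; stroke at Sf1)
#0 |J1  (1-jn J1 has f-setter on 4)
#1 |J2  (common-f at J2 fixed by 0)
#2 |J2  (J2 flow already set via bond 0)
#5 |J3  (closing 0-jn rule on J3)

β0 stroke→J1
β1 stroke→J2
β2 stroke→J2
β3 stroke→J2
β4 stroke→Sf1
β5 stroke→J3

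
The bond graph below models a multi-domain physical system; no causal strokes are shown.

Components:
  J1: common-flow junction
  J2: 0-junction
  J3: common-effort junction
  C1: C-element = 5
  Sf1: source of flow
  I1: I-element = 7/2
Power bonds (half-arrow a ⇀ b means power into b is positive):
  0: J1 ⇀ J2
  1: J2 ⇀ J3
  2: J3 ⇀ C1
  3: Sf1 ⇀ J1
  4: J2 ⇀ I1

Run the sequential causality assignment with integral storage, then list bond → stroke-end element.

#0 stroke at J1
#1 stroke at J2
#2 stroke at J3
#3 stroke at Sf1
#4 stroke at I1

#3 stroke→Sf1  (Sf1 fixes flow; stroke at Sf1)
#0 stroke→J1  (J1 flow already set via bond 3)
#2 stroke→J3  (prefer integral on C1)
#1 stroke→J2  (0-jn J3 has e-setter on 2)
#4 stroke→I1  (J2: bond 1 brought effort, rest push out)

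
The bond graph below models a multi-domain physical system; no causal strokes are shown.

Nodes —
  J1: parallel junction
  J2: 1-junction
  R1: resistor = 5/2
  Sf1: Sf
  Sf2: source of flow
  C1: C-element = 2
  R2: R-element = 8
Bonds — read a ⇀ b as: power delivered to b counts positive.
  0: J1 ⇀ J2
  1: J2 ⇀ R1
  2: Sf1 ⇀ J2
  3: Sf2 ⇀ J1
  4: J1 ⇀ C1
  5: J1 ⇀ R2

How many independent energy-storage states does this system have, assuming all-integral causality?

1  (C1 all integral)

β2 stroke at Sf1  (Sf1: flow source, stroke at near end)
β3 stroke at Sf2  (Sf2 (Sf) sets flow on bond)
β0 stroke at J2  (common-f at J2 fixed by 2)
β1 stroke at J2  (common-f at J2 fixed by 2)
β4 stroke at J1  (C1 outputs effort q/C1)
β5 stroke at R2  (J1: bond 4 brought effort, rest push out)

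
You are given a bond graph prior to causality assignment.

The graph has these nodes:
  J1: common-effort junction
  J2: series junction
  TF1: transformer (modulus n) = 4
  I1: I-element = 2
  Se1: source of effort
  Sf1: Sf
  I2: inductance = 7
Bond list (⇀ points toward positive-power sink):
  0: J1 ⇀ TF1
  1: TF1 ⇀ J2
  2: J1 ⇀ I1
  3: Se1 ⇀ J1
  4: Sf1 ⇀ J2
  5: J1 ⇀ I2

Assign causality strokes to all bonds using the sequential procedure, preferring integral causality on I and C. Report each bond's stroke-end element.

b0 stroke→TF1
b1 stroke→J2
b2 stroke→I1
b3 stroke→J1
b4 stroke→Sf1
b5 stroke→I2

b3 stroke→J1  (source Se1 imposes e)
b4 stroke→Sf1  (Sf1 (Sf) sets flow on bond)
b0 stroke→TF1  (common-e at J1 fixed by 3)
b2 stroke→I1  (J1: bond 3 brought effort, rest push out)
b5 stroke→I2  (J1: bond 3 brought effort, rest push out)
b1 stroke→J2  (common-f at J2 fixed by 4)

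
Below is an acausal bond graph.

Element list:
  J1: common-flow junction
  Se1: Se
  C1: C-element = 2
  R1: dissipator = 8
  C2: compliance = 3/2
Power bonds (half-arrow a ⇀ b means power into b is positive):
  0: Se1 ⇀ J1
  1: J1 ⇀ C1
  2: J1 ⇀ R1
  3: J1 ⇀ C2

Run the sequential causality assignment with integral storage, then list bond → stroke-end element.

b0 |J1
b1 |J1
b2 |R1
b3 |J1

#0 stroke at J1  (Se1: effort source, stroke at far end)
#1 stroke at J1  (C1 outputs effort q/C1)
#3 stroke at J1  (C2 integral (e out))
#2 stroke at R1  (J1 needs exactly one f-in)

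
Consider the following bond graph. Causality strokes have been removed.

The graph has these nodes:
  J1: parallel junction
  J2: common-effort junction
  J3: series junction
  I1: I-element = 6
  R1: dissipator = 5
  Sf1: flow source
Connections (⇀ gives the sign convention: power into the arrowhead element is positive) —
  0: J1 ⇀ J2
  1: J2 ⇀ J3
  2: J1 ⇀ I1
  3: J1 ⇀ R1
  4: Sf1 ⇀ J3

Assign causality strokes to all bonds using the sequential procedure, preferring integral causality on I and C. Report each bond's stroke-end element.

bond 0 stroke→J2
bond 1 stroke→J3
bond 2 stroke→I1
bond 3 stroke→J1
bond 4 stroke→Sf1

bond 4 →Sf1  (source Sf1 imposes f)
bond 1 →J3  (J3 flow already set via bond 4)
bond 0 →J2  (J2 needs exactly one e-in)
bond 2 →I1  (I1: I, integral causality)
bond 3 →J1  (closing 0-jn rule on J1)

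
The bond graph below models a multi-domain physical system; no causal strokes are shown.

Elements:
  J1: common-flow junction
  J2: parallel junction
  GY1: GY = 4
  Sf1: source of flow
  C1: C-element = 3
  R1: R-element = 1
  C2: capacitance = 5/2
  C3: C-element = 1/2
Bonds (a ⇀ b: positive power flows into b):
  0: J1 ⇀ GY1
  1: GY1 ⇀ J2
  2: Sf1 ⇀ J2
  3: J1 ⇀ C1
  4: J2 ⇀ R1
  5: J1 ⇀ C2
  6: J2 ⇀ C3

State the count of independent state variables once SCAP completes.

3  (C1, C2, C3 all integral)

β2 stroke→Sf1  (Sf1 (Sf) sets flow on bond)
β3 stroke→J1  (C1 integral (e out))
β5 stroke→J1  (prefer integral on C2)
β0 stroke→GY1  (only one flow-in slot at J1)
β1 stroke→GY1  (GY1: gyrator matches bond 0)
β6 stroke→J2  (C3 integral (e out))
β4 stroke→R1  (0-jn J2 has e-setter on 6)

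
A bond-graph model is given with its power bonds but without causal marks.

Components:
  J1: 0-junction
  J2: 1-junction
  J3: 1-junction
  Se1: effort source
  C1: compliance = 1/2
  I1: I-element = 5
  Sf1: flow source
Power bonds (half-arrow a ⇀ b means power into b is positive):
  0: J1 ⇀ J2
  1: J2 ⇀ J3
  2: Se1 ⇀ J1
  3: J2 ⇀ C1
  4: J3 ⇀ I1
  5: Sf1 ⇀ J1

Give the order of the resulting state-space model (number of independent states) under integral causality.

#2 stroke at J1  (source Se1 imposes e)
#5 stroke at Sf1  (source Sf1 imposes f)
#0 stroke at J2  (J1 effort already set via bond 2)
#3 stroke at J2  (C1: C, integral causality)
#1 stroke at J3  (closing 1-jn rule on J2)
#4 stroke at I1  (J3 needs exactly one f-in)

2  (C1, I1 all integral)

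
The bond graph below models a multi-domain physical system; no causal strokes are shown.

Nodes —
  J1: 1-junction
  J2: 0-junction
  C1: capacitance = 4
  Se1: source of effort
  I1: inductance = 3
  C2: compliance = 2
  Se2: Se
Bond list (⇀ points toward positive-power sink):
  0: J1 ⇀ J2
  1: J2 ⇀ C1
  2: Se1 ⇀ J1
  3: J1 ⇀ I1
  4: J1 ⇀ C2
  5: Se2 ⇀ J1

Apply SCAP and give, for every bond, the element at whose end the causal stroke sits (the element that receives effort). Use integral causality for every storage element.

b0 stroke→J1
b1 stroke→J2
b2 stroke→J1
b3 stroke→I1
b4 stroke→J1
b5 stroke→J1

bond 2 →J1  (Se1 (Se) sets effort on bond)
bond 5 →J1  (Se2: effort source, stroke at far end)
bond 1 →J2  (C1: C, integral causality)
bond 0 →J1  (J2 effort already set via bond 1)
bond 3 →I1  (prefer integral on I1)
bond 4 →J1  (J1: bond 3 brought flow, rest push out)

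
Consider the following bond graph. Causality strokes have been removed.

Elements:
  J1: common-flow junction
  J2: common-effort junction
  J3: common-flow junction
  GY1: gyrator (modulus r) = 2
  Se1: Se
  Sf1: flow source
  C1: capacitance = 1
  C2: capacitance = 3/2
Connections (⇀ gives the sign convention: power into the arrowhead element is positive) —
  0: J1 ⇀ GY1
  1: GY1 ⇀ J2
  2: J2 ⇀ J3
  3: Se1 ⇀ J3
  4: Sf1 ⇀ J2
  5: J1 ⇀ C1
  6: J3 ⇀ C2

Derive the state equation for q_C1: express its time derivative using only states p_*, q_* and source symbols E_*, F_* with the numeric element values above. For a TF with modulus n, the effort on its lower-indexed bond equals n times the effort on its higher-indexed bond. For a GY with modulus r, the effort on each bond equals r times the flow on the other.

dq_C1/dt = -E_Se1/2 + q_C2/3

b3 →J3  (source Se1 imposes e)
b4 →Sf1  (Sf1: flow source, stroke at near end)
b5 →J1  (C1: C, integral causality)
b0 →GY1  (J1: last free bond brings flow in)
b1 →GY1  (GY1: gyrator matches bond 0)
b2 →J2  (closing 0-jn rule on J2)
b6 →J3  (common-f at J3 fixed by 2)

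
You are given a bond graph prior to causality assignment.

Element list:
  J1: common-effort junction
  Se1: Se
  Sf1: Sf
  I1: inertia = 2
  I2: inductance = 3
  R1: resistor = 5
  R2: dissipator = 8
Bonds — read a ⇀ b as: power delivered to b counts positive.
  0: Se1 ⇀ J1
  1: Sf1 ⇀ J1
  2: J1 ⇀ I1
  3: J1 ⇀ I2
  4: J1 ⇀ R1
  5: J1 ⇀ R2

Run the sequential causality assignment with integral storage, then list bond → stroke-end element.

bond 0 |J1
bond 1 |Sf1
bond 2 |I1
bond 3 |I2
bond 4 |R1
bond 5 |R2

b0 stroke→J1  (Se1: effort source, stroke at far end)
b1 stroke→Sf1  (Sf1: flow source, stroke at near end)
b2 stroke→I1  (0-jn J1 has e-setter on 0)
b3 stroke→I2  (J1: bond 0 brought effort, rest push out)
b4 stroke→R1  (J1: bond 0 brought effort, rest push out)
b5 stroke→R2  (0-jn J1 has e-setter on 0)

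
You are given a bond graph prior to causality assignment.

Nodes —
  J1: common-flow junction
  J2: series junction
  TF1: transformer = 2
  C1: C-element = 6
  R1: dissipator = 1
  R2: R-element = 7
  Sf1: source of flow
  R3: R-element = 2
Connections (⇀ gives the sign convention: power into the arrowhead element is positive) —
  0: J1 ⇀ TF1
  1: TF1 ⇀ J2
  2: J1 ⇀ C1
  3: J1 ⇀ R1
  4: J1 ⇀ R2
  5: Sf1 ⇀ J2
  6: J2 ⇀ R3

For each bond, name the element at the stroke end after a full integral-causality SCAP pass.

bond 5 |Sf1  (Sf1: flow source, stroke at near end)
bond 1 |J2  (common-f at J2 fixed by 5)
bond 6 |J2  (J2 flow already set via bond 5)
bond 0 |TF1  (TF1 one-in-one-out from 1)
bond 2 |J1  (J1 flow already set via bond 0)
bond 3 |J1  (1-jn J1 has f-setter on 0)
bond 4 |J1  (J1: bond 0 brought flow, rest push out)

bond 0 →TF1
bond 1 →J2
bond 2 →J1
bond 3 →J1
bond 4 →J1
bond 5 →Sf1
bond 6 →J2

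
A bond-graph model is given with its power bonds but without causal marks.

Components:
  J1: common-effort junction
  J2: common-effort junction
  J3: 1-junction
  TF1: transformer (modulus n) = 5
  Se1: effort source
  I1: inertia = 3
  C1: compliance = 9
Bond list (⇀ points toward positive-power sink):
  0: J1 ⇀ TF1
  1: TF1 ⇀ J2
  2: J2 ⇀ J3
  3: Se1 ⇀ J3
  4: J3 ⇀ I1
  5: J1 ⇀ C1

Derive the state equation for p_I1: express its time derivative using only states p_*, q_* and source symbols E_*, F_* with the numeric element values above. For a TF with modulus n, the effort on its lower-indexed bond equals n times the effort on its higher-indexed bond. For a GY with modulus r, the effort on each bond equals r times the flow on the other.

dp_I1/dt = E_Se1 + q_C1/45

β3 |J3  (Se1 fixes effort; stroke away)
β4 |I1  (prefer integral on I1)
β2 |J3  (J3: bond 4 brought flow, rest push out)
β1 |J2  (closing 0-jn rule on J2)
β0 |TF1  (TF TF1: opposite of bond 1)
β5 |J1  (closing 0-jn rule on J1)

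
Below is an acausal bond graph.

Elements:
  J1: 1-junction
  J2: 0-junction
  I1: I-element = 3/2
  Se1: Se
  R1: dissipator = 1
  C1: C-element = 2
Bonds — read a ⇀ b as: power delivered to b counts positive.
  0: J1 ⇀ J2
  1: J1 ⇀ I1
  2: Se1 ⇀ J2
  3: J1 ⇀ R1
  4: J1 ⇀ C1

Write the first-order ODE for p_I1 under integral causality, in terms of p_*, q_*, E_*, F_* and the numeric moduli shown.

dp_I1/dt = -E_Se1 - 2*p_I1/3 - q_C1/2

β2 →J2  (Se1: effort source, stroke at far end)
β0 →J1  (common-e at J2 fixed by 2)
β1 →I1  (prefer integral on I1)
β3 →J1  (J1 flow already set via bond 1)
β4 →J1  (1-jn J1 has f-setter on 1)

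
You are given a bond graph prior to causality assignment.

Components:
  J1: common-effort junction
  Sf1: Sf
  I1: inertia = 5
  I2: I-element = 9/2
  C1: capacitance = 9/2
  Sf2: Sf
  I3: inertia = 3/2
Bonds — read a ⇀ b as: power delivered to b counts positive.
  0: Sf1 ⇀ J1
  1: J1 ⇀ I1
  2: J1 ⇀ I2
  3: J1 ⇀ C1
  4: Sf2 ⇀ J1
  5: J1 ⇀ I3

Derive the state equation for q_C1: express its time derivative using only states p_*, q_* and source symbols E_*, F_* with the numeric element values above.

dq_C1/dt = F_Sf1 + F_Sf2 - p_I1/5 - 2*p_I2/9 - 2*p_I3/3

bond 0 stroke at Sf1  (source Sf1 imposes f)
bond 4 stroke at Sf2  (source Sf2 imposes f)
bond 1 stroke at I1  (I1: I, integral causality)
bond 2 stroke at I2  (I2 outputs flow p/I2)
bond 3 stroke at J1  (C1 integral (e out))
bond 5 stroke at I3  (J1: bond 3 brought effort, rest push out)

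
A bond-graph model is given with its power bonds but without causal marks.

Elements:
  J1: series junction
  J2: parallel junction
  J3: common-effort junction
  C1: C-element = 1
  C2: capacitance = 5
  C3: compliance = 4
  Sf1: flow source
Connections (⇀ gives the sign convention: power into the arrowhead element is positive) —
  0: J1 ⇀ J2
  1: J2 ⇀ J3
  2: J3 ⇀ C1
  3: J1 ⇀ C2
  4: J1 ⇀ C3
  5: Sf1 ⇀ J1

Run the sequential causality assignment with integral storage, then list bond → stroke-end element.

#0 →J1
#1 →J2
#2 →J3
#3 →J1
#4 →J1
#5 →Sf1

bond 5 |Sf1  (Sf1: flow source, stroke at near end)
bond 0 |J1  (1-jn J1 has f-setter on 5)
bond 3 |J1  (common-f at J1 fixed by 5)
bond 4 |J1  (common-f at J1 fixed by 5)
bond 1 |J2  (only one effort-in slot at J2)
bond 2 |J3  (closing 0-jn rule on J3)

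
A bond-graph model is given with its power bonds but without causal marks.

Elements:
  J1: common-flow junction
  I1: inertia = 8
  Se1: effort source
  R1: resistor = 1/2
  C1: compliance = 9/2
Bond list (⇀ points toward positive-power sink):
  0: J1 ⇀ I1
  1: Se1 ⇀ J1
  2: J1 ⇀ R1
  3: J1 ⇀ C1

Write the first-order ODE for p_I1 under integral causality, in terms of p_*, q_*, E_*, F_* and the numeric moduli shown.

dp_I1/dt = E_Se1 - p_I1/16 - 2*q_C1/9

β1 →J1  (Se1 fixes effort; stroke away)
β0 →I1  (prefer integral on I1)
β2 →J1  (J1: bond 0 brought flow, rest push out)
β3 →J1  (J1 flow already set via bond 0)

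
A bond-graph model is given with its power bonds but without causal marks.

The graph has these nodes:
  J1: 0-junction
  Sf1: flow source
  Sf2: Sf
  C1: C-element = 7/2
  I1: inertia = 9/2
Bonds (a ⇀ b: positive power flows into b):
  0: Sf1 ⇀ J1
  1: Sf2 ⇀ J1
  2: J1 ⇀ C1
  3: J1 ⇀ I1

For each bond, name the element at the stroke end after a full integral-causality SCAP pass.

bond 0 →Sf1  (Sf1 fixes flow; stroke at Sf1)
bond 1 →Sf2  (source Sf2 imposes f)
bond 2 →J1  (C1: C, integral causality)
bond 3 →I1  (J1 effort already set via bond 2)

bond 0 |Sf1
bond 1 |Sf2
bond 2 |J1
bond 3 |I1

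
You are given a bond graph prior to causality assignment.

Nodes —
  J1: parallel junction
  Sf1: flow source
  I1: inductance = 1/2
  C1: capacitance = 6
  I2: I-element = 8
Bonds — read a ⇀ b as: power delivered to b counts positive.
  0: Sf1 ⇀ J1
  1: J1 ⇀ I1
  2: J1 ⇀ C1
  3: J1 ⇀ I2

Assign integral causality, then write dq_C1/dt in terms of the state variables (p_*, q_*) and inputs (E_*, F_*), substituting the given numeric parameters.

#0 stroke at Sf1  (Sf1 (Sf) sets flow on bond)
#1 stroke at I1  (prefer integral on I1)
#2 stroke at J1  (C1 outputs effort q/C1)
#3 stroke at I2  (common-e at J1 fixed by 2)

dq_C1/dt = F_Sf1 - 2*p_I1 - p_I2/8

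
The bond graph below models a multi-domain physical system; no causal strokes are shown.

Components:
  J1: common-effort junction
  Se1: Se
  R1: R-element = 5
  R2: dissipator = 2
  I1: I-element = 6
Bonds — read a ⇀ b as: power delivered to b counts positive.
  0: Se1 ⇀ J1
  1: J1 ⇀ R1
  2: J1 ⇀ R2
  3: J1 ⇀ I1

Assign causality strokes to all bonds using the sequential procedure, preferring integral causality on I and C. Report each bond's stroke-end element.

β0 stroke→J1
β1 stroke→R1
β2 stroke→R2
β3 stroke→I1

bond 0 stroke→J1  (Se1 (Se) sets effort on bond)
bond 1 stroke→R1  (J1: bond 0 brought effort, rest push out)
bond 2 stroke→R2  (common-e at J1 fixed by 0)
bond 3 stroke→I1  (common-e at J1 fixed by 0)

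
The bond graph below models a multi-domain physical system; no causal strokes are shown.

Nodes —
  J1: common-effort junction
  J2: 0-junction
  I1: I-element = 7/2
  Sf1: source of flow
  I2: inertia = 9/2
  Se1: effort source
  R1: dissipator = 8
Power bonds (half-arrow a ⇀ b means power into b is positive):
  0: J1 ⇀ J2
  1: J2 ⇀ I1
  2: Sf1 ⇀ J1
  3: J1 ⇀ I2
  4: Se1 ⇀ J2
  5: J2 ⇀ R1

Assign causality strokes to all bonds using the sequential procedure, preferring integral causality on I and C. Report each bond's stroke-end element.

β0 |J1
β1 |I1
β2 |Sf1
β3 |I2
β4 |J2
β5 |R1

b2 stroke→Sf1  (Sf1 fixes flow; stroke at Sf1)
b4 stroke→J2  (Se1: effort source, stroke at far end)
b0 stroke→J1  (0-jn J2 has e-setter on 4)
b1 stroke→I1  (0-jn J2 has e-setter on 4)
b5 stroke→R1  (common-e at J2 fixed by 4)
b3 stroke→I2  (J1 effort already set via bond 0)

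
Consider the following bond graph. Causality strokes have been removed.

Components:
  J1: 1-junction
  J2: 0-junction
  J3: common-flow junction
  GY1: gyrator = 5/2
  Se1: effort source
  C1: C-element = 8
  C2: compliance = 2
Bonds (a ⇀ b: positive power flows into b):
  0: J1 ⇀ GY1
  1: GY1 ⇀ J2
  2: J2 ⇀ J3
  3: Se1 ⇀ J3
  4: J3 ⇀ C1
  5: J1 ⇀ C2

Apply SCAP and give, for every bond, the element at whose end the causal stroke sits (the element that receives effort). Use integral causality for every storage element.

b3 |J3  (Se1: effort source, stroke at far end)
b4 |J3  (prefer integral on C1)
b2 |J2  (J3 needs exactly one f-in)
b1 |GY1  (J2: bond 2 brought effort, rest push out)
b0 |GY1  (GY1 both-in/both-out from 1)
b5 |J1  (1-jn J1 has f-setter on 0)

bond 0 stroke→GY1
bond 1 stroke→GY1
bond 2 stroke→J2
bond 3 stroke→J3
bond 4 stroke→J3
bond 5 stroke→J1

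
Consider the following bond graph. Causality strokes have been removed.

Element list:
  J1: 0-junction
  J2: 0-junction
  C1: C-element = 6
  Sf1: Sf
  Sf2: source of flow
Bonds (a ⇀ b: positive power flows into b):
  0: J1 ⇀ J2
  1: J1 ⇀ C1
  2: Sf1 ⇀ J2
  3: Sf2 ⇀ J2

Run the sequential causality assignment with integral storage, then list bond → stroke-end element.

β0 |J2
β1 |J1
β2 |Sf1
β3 |Sf2

β2 stroke at Sf1  (source Sf1 imposes f)
β3 stroke at Sf2  (source Sf2 imposes f)
β0 stroke at J2  (J2: last free bond brings effort in)
β1 stroke at J1  (only one effort-in slot at J1)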